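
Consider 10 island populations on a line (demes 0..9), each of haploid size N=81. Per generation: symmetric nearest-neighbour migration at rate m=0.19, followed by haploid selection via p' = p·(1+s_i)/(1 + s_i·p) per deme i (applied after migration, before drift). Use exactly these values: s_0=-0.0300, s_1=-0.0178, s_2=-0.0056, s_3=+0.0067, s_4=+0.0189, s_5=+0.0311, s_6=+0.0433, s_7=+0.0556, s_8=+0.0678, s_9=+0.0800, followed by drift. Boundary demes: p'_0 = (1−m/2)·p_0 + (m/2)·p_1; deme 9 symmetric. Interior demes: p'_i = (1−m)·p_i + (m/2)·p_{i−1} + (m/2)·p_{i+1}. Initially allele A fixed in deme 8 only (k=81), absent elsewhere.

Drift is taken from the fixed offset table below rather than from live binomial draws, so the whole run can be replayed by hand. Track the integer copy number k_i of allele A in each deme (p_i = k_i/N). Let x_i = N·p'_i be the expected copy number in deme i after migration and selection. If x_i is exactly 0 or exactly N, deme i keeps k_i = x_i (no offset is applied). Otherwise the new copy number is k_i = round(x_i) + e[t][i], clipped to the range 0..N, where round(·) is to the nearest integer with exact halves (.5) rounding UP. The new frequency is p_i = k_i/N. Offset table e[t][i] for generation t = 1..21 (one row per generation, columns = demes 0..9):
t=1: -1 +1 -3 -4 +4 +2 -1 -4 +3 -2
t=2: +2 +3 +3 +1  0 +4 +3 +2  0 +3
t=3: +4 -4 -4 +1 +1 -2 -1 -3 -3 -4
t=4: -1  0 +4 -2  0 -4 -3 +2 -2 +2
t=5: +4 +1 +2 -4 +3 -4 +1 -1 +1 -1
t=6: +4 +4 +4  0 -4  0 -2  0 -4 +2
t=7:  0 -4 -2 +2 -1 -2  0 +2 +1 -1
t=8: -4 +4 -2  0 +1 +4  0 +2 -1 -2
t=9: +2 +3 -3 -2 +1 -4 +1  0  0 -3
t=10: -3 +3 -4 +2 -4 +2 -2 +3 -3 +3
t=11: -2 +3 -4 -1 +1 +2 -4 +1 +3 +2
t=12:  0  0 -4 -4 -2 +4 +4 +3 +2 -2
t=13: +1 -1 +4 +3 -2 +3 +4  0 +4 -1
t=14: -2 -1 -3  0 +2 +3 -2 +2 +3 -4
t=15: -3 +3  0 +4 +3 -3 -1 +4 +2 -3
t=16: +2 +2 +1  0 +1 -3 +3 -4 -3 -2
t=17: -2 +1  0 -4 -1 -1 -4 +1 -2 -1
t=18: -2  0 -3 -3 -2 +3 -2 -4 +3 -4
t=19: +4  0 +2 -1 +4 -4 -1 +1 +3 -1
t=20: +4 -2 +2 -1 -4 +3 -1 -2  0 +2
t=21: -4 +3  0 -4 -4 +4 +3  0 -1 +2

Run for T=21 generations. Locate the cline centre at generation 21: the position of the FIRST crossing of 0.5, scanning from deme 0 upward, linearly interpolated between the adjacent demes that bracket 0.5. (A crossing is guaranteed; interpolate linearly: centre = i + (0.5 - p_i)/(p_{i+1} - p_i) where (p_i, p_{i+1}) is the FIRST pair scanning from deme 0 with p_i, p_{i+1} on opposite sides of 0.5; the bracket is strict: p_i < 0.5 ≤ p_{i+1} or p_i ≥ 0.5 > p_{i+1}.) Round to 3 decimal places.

t=0: k=[0 0 0 0 0 0 0 0 81 0]
t=1: x=[0.0000 0.0000 0.0000 0.0000 0.0000 0.0000 0.0000 8.0802 66.4112 8.2479] k=[0 0 0 0 0 0 0 4 69 6]
t=2: x=[0.0000 0.0000 0.0000 0.0000 0.0000 0.0000 0.3964 10.2705 57.9373 12.7924] k=[0 0 0 0 0 0 3 12 58 16]
t=3: x=[0.0000 0.0000 0.0000 0.0000 0.0000 0.2938 3.7175 16.2051 50.8910 21.1712] k=[0 0 0 0 0 0 3 13 48 17]
t=4: x=[0.0000 0.0000 0.0000 0.0000 0.0000 0.2938 3.8162 16.0604 43.0554 21.1245] k=[0 0 0 0 0 0 1 18 41 23]
t=5: x=[0.0000 0.0000 0.0000 0.0000 0.0000 0.0980 2.6256 19.3558 38.4272 26.0510] k=[0 0 0 0 0 0 4 18 39 25]
t=6: x=[0.0000 0.0000 0.0000 0.0000 0.0000 0.3918 5.1507 19.4535 36.9892 27.7157] k=[0 0 0 0 0 0 3 19 33 30]
t=7: x=[0.0000 0.0000 0.0000 0.0000 0.0000 0.2938 4.4084 19.6027 32.6550 31.7579] k=[0 0 0 0 0 0 4 22 34 31]
t=8: x=[0.0000 0.0000 0.0000 0.0000 0.0000 0.3918 5.5450 22.2936 33.8603 32.7751] k=[0 0 0 0 0 4 6 24 33 31]
t=9: x=[0.0000 0.0000 0.0000 0.0000 0.3871 3.9228 7.8142 24.0498 33.2327 32.6785] k=[0 0 0 0 1 0 9 24 33 30]
t=10: x=[0.0000 0.0000 0.0000 0.0956 0.8252 0.9792 9.9336 24.3412 33.1364 31.7579] k=[0 0 0 2 0 3 8 27 30 35]
t=11: x=[0.0000 0.0000 0.1889 1.6306 0.4839 3.2852 9.6857 26.4344 31.4423 36.0575] k=[0 0 0 1 1 5 6 27 34 38]
t=12: x=[0.0000 0.0000 0.0945 0.9110 1.4056 4.8529 8.2074 26.6281 35.0128 39.1741] k=[0 0 0 0 0 9 12 30 37 37]
t=13: x=[0.0000 0.0000 0.0000 0.0000 0.8710 8.6641 13.9065 29.9693 37.6533 38.5512] k=[0 0 0 0 0 12 18 30 42 38]
t=14: x=[0.0000 0.0000 0.0000 0.0000 1.1612 11.7340 19.1836 31.0290 41.8080 39.9366] k=[0 0 0 0 3 15 17 33 45 36]
t=15: x=[0.0000 0.0000 0.0000 0.2869 3.9243 14.4092 18.9381 33.6796 44.3252 38.4054] k=[0 0 0 4 7 11 18 38 46 35]
t=16: x=[0.0000 0.0000 0.3779 3.9299 7.2171 11.5858 19.8636 37.9492 45.5080 37.5904] k=[0 0 1 4 8 9 23 34 43 36]
t=17: x=[0.0000 0.0933 1.1834 4.1210 7.8467 10.5120 23.4142 34.8803 42.8061 38.2144] k=[0 1 1 0 7 10 19 36 41 37]
t=18: x=[0.0922 0.8891 0.9000 0.7650 6.7347 10.8547 20.4001 35.9383 41.4732 38.9330] k=[0 1 0 0 5 14 18 32 44 35]
t=19: x=[0.0922 0.7957 0.0945 0.4782 5.4748 13.8736 19.5723 32.8611 43.3295 37.3990] k=[4 1 2 0 9 10 19 34 46 36]
t=20: x=[3.6085 1.3558 1.7056 1.0519 8.3796 11.0490 20.2060 34.7845 45.2249 38.5010] k=[8 0 4 0 4 14 19 33 45 41]
t=21: x=[7.0417 1.1200 3.2226 0.7650 4.6514 13.8736 20.4972 33.8714 44.7976 42.9357] k=[3 4 3 0 1 18 23 34 44 45]

7.650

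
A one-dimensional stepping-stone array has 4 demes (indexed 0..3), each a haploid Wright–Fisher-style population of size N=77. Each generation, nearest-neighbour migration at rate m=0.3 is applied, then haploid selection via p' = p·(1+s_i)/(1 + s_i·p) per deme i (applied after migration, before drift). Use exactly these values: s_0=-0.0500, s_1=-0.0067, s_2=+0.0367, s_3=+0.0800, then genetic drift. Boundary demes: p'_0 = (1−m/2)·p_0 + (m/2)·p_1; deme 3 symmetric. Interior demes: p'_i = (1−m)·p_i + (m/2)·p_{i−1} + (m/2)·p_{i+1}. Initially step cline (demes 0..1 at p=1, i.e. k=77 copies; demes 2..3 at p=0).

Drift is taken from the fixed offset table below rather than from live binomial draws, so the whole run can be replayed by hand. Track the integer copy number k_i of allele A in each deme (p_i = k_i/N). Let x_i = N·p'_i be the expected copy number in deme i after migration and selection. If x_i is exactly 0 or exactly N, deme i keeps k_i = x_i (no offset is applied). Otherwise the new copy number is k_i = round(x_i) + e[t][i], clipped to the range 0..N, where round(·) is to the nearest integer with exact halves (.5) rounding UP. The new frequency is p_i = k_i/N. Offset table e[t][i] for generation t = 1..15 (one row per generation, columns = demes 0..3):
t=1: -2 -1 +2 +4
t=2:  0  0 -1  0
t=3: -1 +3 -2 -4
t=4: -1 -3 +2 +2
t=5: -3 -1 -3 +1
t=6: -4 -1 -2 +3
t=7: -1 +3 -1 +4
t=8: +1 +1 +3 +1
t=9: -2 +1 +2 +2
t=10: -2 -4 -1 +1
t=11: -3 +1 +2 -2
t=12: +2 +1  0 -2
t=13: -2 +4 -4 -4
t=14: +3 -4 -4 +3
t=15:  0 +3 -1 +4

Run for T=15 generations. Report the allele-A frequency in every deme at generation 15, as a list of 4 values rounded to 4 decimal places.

t=0: k=[77 77 0 0]
t=1: x=[77.0000 65.3838 11.9083 0.0000] k=[77 64 14 0]
t=2: x=[74.9501 58.3552 19.9277 2.2631] k=[75 58 19 2]
t=3: x=[72.2254 54.5934 22.8753 4.8909] k=[71 58 21 1]
t=4: x=[68.6768 54.2925 24.1433 4.3021] k=[68 51 26 6]
t=5: x=[64.9373 49.6816 27.3826 9.6300] k=[62 49 24 11]
t=6: x=[59.3622 47.0771 26.4220 13.8003] k=[55 46 24 17]
t=7: x=[52.8072 43.9232 26.8771 19.1352] k=[52 47 26 23]
t=8: x=[50.3636 44.4738 29.3518 24.7236] k=[51 45 32 26]
t=9: x=[49.1954 43.8231 33.7316 28.2621] k=[47 45 36 30]
t=10: x=[45.7524 43.8231 37.1424 32.3340] k=[44 40 36 33]
t=11: x=[42.4256 39.8708 36.8419 34.9127] k=[39 41 39 33]
t=12: x=[38.3127 40.2709 39.0938 35.3664] k=[40 41 39 33]
t=13: x=[39.1635 40.4209 39.0938 35.3664] k=[37 44 35 31]
t=14: x=[37.0633 41.4714 36.4411 33.0432] k=[40 37 32 36]
t=15: x=[38.5629 36.5709 34.0330 36.8757] k=[39 40 33 41]

[0.5065, 0.5195, 0.4286, 0.5325]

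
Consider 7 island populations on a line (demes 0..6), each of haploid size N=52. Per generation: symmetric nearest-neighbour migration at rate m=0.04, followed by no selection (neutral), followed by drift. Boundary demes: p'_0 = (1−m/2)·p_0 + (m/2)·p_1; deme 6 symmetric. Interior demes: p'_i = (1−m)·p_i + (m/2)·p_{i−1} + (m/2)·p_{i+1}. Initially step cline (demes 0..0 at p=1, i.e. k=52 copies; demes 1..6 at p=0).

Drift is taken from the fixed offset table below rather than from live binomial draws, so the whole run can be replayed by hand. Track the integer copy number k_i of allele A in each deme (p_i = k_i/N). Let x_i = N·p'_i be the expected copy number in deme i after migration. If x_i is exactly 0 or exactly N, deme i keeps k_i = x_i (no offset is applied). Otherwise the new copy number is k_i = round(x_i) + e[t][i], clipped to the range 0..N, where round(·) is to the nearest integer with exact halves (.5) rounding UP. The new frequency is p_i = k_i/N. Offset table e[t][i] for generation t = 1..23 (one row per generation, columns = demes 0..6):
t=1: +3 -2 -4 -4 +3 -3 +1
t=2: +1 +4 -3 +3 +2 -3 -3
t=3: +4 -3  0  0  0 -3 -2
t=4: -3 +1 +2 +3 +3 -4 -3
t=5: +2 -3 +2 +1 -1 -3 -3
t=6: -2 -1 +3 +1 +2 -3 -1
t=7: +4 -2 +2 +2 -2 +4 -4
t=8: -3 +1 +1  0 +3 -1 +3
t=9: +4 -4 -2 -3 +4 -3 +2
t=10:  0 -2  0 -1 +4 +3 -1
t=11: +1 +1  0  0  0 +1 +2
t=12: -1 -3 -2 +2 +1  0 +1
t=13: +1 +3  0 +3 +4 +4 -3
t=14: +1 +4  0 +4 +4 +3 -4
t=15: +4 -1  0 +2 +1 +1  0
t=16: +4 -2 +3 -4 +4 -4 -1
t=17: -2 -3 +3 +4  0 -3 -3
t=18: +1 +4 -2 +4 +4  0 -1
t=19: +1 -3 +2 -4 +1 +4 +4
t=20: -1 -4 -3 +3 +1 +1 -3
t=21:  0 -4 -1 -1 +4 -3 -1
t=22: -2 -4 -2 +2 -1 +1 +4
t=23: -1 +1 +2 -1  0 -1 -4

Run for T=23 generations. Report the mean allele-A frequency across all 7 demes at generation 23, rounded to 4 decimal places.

t=0: k=[52 0 0 0 0 0 0]
t=1: x=[50.9600 1.0400 0.0000 0.0000 0.0000 0.0000 0.0000] k=[52 0 0 0 0 0 0]
t=2: x=[50.9600 1.0400 0.0000 0.0000 0.0000 0.0000 0.0000] k=[52 5 0 0 0 0 0]
t=3: x=[51.0600 5.8400 0.1000 0.0000 0.0000 0.0000 0.0000] k=[52 3 0 0 0 0 0]
t=4: x=[51.0200 3.9200 0.0600 0.0000 0.0000 0.0000 0.0000] k=[48 5 2 0 0 0 0]
t=5: x=[47.1400 5.8000 2.0200 0.0400 0.0000 0.0000 0.0000] k=[49 3 4 1 0 0 0]
t=6: x=[48.0800 3.9400 3.9200 1.0400 0.0200 0.0000 0.0000] k=[46 3 7 2 2 0 0]
t=7: x=[45.1400 3.9400 6.8200 2.1000 1.9600 0.0400 0.0000] k=[49 2 9 4 0 4 0]
t=8: x=[48.0600 3.0800 8.7600 4.0200 0.1600 3.8400 0.0800] k=[45 4 10 4 3 3 3]
t=9: x=[44.1800 4.9400 9.7600 4.1000 3.0200 3.0000 3.0000] k=[48 1 8 1 7 0 5]
t=10: x=[47.0600 2.0800 7.7200 1.2600 6.7400 0.2400 4.9000] k=[47 0 8 0 11 3 4]
t=11: x=[46.0600 1.1000 7.6800 0.3800 10.6200 3.1800 3.9800] k=[47 2 8 0 11 4 6]
t=12: x=[46.1000 3.0200 7.7200 0.3800 10.6400 4.1800 5.9600] k=[45 0 6 2 12 4 7]
t=13: x=[44.1000 1.0200 5.8000 2.2800 11.6400 4.2200 6.9400] k=[45 4 6 5 16 8 4]
t=14: x=[44.1800 4.8600 5.9400 5.2400 15.6200 8.0800 4.0800] k=[45 9 6 9 20 11 0]
t=15: x=[44.2800 9.6600 6.1200 9.1600 19.6000 10.9600 0.2200] k=[48 9 6 11 21 12 0]
t=16: x=[47.2200 9.7200 6.1600 11.1000 20.6200 11.9400 0.2400] k=[51 8 9 7 25 8 0]
t=17: x=[50.1400 8.8800 8.9400 7.4000 24.3000 8.1800 0.1600] k=[48 6 12 11 24 5 0]
t=18: x=[47.1600 6.9600 11.8600 11.2800 23.3600 5.2800 0.1000] k=[48 11 10 15 27 5 0]
t=19: x=[47.2600 11.7200 10.1200 15.1400 26.3200 5.3400 0.1000] k=[48 9 12 11 27 9 4]
t=20: x=[47.2200 9.8400 11.9200 11.3400 26.3200 9.2600 4.1000] k=[46 6 9 14 27 10 1]
t=21: x=[45.2000 6.8600 9.0400 14.1600 26.4000 10.1600 1.1800] k=[45 3 8 13 30 7 0]
t=22: x=[44.1600 3.9400 8.0000 13.2400 29.2000 7.3200 0.1400] k=[42 0 6 15 28 8 4]
t=23: x=[41.1600 0.9600 6.0600 15.0800 27.3400 8.3200 4.0800] k=[40 2 8 14 27 7 0]

0.2692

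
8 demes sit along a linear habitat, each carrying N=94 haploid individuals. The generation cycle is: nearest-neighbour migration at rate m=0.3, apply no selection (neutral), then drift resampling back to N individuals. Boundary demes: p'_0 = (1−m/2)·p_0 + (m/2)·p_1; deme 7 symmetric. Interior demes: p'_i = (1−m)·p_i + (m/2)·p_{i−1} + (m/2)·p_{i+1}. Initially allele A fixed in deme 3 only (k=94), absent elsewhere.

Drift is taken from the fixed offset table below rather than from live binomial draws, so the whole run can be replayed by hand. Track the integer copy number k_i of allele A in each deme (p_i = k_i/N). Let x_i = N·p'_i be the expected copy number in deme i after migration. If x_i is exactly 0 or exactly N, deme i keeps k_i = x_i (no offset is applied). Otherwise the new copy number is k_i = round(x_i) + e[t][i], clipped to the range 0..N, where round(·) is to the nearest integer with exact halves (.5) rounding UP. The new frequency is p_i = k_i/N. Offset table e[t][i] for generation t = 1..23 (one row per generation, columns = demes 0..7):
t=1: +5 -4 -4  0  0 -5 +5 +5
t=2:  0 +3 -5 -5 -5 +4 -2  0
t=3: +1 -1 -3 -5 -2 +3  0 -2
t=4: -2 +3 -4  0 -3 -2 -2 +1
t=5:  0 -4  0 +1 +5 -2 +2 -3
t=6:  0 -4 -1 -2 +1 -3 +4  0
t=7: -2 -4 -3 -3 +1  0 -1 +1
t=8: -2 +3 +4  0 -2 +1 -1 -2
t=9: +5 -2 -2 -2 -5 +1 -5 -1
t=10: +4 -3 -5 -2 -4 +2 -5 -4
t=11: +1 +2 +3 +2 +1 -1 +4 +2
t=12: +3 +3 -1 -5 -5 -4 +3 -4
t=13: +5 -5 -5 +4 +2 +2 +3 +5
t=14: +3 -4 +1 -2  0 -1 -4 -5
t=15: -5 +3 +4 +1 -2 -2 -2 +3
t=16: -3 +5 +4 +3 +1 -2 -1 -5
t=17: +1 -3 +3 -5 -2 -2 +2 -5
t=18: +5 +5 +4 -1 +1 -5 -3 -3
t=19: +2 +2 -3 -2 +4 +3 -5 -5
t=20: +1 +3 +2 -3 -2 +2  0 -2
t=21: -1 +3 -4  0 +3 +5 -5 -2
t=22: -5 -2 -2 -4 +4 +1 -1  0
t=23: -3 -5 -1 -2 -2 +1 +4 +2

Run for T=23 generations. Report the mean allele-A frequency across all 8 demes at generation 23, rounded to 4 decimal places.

t=0: k=[0 0 0 94 0 0 0 0]
t=1: x=[0.0000 0.0000 14.1000 65.8000 14.1000 0.0000 0.0000 0.0000] k=[0 0 10 66 14 0 0 0]
t=2: x=[0.0000 1.5000 16.9000 49.8000 19.7000 2.1000 0.0000 0.0000] k=[0 5 12 45 15 6 0 0]
t=3: x=[0.7500 5.3000 15.9000 35.5500 18.1500 6.4500 0.9000 0.0000] k=[2 4 13 31 16 9 1 0]
t=4: x=[2.3000 5.0500 14.3500 26.0500 17.2000 8.8500 2.0500 0.1500] k=[0 8 10 26 14 7 0 1]
t=5: x=[1.2000 7.1000 12.1000 21.8000 14.7500 7.0000 1.2000 0.8500] k=[1 3 12 23 20 5 3 0]
t=6: x=[1.3000 4.0500 12.3000 20.9000 18.2000 6.9500 2.8500 0.4500] k=[1 0 11 19 19 4 7 0]
t=7: x=[0.8500 1.8000 10.5500 17.8000 16.7500 6.7000 5.5000 1.0500] k=[0 0 8 15 18 7 5 2]
t=8: x=[0.0000 1.2000 7.8500 14.4000 15.9000 8.3500 4.8500 2.4500] k=[0 4 12 14 14 9 4 0]
t=9: x=[0.6000 4.6000 11.1000 13.7000 13.2500 9.0000 4.1500 0.6000] k=[6 3 9 12 8 10 0 0]
t=10: x=[5.5500 4.3500 8.5500 10.9500 8.9000 8.2000 1.5000 0.0000] k=[10 1 4 9 5 10 0 0]
t=11: x=[8.6500 2.8000 4.3000 7.6500 6.3500 7.7500 1.5000 0.0000] k=[10 5 7 10 7 7 6 0]
t=12: x=[9.2500 6.0500 7.1500 9.1000 7.4500 6.8500 5.2500 0.9000] k=[12 9 6 4 2 3 8 0]
t=13: x=[11.5500 9.0000 6.1500 4.0000 2.4500 3.6000 6.0500 1.2000] k=[17 4 1 8 4 6 9 6]
t=14: x=[15.0500 5.5000 2.5000 6.3500 4.9000 6.1500 8.1000 6.4500] k=[18 2 4 4 5 5 4 1]
t=15: x=[15.6000 4.7000 3.7000 4.1500 4.8500 4.8500 3.7000 1.4500] k=[11 8 8 5 3 3 2 4]
t=16: x=[10.5500 8.4500 7.5500 5.1500 3.3000 2.8500 2.4500 3.7000] k=[8 13 12 8 4 1 1 0]
t=17: x=[8.7500 12.1000 11.5500 8.0000 4.1500 1.4500 0.8500 0.1500] k=[10 9 15 3 2 0 3 0]
t=18: x=[9.8500 10.0500 12.3000 4.6500 1.8500 0.7500 2.1000 0.4500] k=[15 15 16 4 3 0 0 0]
t=19: x=[15.0000 15.1500 14.0500 5.6500 2.7000 0.4500 0.0000 0.0000] k=[17 17 11 4 7 3 0 0]
t=20: x=[17.0000 16.1000 10.8500 5.5000 5.9500 3.1500 0.4500 0.0000] k=[18 19 13 3 4 5 0 0]
t=21: x=[18.1500 17.9500 12.4000 4.6500 4.0000 4.1000 0.7500 0.0000] k=[17 21 8 5 7 9 0 0]
t=22: x=[17.6000 18.4500 9.5000 5.7500 7.0000 7.3500 1.3500 0.0000] k=[13 16 8 2 11 8 0 0]
t=23: x=[13.4500 14.3500 8.3000 4.2500 9.2000 7.2500 1.2000 0.0000] k=[10 9 7 2 7 8 5 0]

0.0638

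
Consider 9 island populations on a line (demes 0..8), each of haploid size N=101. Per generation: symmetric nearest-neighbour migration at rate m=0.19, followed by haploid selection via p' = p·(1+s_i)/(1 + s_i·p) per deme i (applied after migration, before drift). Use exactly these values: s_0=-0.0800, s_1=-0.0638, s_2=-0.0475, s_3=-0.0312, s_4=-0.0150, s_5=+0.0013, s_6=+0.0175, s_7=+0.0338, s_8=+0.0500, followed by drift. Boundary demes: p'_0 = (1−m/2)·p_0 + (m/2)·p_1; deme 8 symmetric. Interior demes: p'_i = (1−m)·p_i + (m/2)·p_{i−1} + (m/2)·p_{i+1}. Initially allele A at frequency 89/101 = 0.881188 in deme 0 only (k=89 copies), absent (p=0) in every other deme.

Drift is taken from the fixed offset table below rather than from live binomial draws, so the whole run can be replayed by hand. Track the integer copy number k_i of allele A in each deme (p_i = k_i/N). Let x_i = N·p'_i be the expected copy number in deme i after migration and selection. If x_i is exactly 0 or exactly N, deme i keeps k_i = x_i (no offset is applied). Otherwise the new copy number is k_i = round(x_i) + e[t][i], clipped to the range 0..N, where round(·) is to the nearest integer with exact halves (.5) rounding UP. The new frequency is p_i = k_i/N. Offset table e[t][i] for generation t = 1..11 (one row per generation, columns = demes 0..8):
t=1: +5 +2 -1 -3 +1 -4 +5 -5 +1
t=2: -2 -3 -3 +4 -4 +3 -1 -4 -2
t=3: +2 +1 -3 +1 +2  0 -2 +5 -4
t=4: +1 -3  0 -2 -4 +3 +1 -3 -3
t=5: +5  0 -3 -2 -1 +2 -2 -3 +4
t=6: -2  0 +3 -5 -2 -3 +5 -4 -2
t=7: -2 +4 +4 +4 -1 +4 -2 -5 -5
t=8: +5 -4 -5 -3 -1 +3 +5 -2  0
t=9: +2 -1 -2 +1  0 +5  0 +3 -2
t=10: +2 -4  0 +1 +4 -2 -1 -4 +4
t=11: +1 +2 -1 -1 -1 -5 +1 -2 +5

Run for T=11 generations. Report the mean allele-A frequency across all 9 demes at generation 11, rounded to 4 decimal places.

0.0682

t=0: k=[89 0 0 0 0 0 0 0 0]
t=1: x=[79.1511 7.9581 0.0000 0.0000 0.0000 0.0000 0.0000 0.0000 0.0000] k=[84 10 0 0 0 0 0 0 0]
t=2: x=[75.4099 15.2086 0.9053 0.0000 0.0000 0.0000 0.0000 0.0000 0.0000] k=[73 12 0 0 0 0 0 0 0]
t=3: x=[65.3049 15.7582 1.0864 0.0000 0.0000 0.0000 0.0000 0.0000 0.0000] k=[67 17 0 0 0 0 0 0 0]
t=4: x=[60.2403 19.0932 1.5395 0.0000 0.0000 0.0000 0.0000 0.0000 0.0000] k=[61 16 2 0 0 0 0 0 0]
t=5: x=[54.6421 17.9511 2.9953 0.1841 0.0000 0.0000 0.0000 0.0000 0.0000] k=[60 18 0 0 0 0 0 0 0]
t=6: x=[53.9214 19.2325 1.6301 0.0000 0.0000 0.0000 0.0000 0.0000 0.0000] k=[52 19 5 0 0 0 0 0 0]
t=7: x=[46.7659 19.7370 5.5923 0.4602 0.0000 0.0000 0.0000 0.0000 0.0000] k=[45 24 10 4 0 0 0 0 0]
t=8: x=[40.9598 23.4568 10.3010 4.0645 0.3743 0.0000 0.0000 0.0000 0.0000] k=[46 19 5 1 0 0 0 0 0]
t=9: x=[41.3840 19.1893 5.6833 1.2454 0.0936 0.0000 0.0000 0.0000 0.0000] k=[43 18 4 2 0 0 0 0 0]
t=10: x=[38.6176 18.0470 4.9077 1.9388 0.1872 0.0000 0.0000 0.0000 0.0000] k=[41 14 5 3 4 0 0 0 0]
t=11: x=[36.4705 14.8551 5.4103 3.1857 3.4739 0.3805 0.0000 0.0000 0.0000] k=[37 17 4 2 2 0 0 0 0]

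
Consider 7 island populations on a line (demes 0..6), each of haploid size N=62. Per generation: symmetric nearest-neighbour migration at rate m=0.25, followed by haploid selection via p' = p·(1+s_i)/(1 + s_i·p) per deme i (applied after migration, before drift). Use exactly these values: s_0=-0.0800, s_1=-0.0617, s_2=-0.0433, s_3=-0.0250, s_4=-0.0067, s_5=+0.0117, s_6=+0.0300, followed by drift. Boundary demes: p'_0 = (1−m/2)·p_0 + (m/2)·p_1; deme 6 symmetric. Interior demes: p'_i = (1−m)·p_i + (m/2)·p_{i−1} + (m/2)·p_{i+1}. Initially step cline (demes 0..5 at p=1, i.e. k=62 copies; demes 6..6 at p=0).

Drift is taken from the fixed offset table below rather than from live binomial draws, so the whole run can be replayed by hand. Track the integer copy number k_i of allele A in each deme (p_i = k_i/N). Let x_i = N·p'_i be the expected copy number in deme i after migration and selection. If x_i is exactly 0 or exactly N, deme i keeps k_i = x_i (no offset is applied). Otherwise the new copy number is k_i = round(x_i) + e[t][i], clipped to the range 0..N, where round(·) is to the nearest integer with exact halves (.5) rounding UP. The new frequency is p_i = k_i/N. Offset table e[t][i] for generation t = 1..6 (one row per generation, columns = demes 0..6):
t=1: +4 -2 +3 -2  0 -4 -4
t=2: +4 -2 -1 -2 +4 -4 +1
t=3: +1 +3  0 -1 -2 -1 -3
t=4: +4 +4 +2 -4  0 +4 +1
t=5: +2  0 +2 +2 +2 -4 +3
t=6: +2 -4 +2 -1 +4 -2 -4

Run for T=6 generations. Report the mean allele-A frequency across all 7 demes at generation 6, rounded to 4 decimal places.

t=0: k=[62 62 62 62 62 62 0]
t=1: x=[62.0000 62.0000 62.0000 62.0000 62.0000 54.3285 7.9527] k=[62 62 62 62 62 50 4]
t=2: x=[62.0000 62.0000 62.0000 62.0000 60.4901 45.8891 9.9953] k=[62 62 62 62 62 42 11]
t=3: x=[62.0000 62.0000 62.0000 62.0000 59.4838 40.7876 15.2118] k=[62 62 62 62 57 40 12]
t=4: x=[62.0000 62.0000 62.0000 61.3591 55.4608 38.7941 15.8462] k=[62 62 62 57 55 43 17]
t=5: x=[62.0000 62.0000 61.3470 57.2655 53.7018 41.4103 20.6551] k=[62 62 62 59 56 37 24]
t=6: x=[62.0000 62.0000 61.6081 58.9269 53.9530 37.9215 26.0705] k=[62 62 62 58 58 36 22]

0.8295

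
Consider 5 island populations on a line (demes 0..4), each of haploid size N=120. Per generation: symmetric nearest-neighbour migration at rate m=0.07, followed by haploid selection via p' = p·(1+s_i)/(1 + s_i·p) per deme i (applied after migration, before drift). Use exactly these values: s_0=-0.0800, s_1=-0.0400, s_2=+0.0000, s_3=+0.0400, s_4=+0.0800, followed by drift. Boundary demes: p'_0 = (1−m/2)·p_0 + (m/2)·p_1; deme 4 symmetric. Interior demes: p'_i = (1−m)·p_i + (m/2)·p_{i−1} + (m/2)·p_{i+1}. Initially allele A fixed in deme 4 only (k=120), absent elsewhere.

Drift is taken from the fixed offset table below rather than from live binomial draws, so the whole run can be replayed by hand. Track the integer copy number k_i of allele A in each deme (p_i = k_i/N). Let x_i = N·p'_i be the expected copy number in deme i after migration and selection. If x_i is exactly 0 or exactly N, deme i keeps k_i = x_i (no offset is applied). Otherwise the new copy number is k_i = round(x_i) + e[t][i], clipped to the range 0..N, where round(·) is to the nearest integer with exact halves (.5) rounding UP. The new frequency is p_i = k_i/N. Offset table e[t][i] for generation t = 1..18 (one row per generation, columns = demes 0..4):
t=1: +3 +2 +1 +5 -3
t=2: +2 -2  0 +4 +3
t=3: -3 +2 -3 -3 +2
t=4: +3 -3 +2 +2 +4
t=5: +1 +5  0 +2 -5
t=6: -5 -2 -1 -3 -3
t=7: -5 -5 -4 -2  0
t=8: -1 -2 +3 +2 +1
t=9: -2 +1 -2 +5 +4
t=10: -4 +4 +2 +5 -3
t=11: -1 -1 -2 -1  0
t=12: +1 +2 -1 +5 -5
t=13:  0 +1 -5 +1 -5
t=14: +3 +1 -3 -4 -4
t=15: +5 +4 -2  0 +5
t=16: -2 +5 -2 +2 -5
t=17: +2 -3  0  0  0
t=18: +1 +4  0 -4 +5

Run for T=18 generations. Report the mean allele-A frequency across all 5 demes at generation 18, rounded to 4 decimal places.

0.2883

t=0: k=[0 0 0 0 120]
t=1: x=[0.0000 0.0000 0.0000 4.3619 116.1010] k=[0 0 0 9 113]
t=2: x=[0.0000 0.0000 0.3150 12.7656 110.0830] k=[0 0 0 17 113]
t=3: x=[0.0000 0.0000 0.5950 20.4211 110.3457] k=[0 0 0 17 112]
t=4: x=[0.0000 0.0000 0.5950 20.3851 109.4401] k=[0 0 3 22 113]
t=5: x=[0.0000 0.1008 3.5600 25.2941 110.5098] k=[0 5 4 27 106]
t=6: x=[0.1610 4.6058 4.8400 29.8304 104.3145] k=[0 3 4 27 101]
t=7: x=[0.0966 2.8155 4.7700 29.6519 99.7392] k=[0 0 1 28 100]
t=8: x=[0.0000 0.0336 1.9100 30.4577 98.8542] k=[0 0 5 32 100]
t=9: x=[0.0000 0.1680 5.7700 34.3891 98.9875] k=[0 1 4 39 103]
t=10: x=[0.0322 1.0276 5.1200 41.0678 101.9711] k=[0 5 7 46 99]
t=11: x=[0.1610 4.7069 8.2950 47.6118 98.5351] k=[0 4 6 47 99]
t=12: x=[0.1288 3.7777 7.3650 48.5141 98.5685] k=[1 6 6 54 94]
t=13: x=[1.0818 5.6029 7.6800 54.8860 94.1931] k=[1 7 3 56 89]
t=14: x=[1.1141 6.3982 4.9950 56.4711 89.6239] k=[4 7 2 52 86]
t=15: x=[3.7870 6.4657 3.9250 52.5958 86.6932] k=[9 10 2 53 92]
t=16: x=[8.3626 9.3277 4.0650 53.7413 92.3082] k=[6 14 2 56 87]
t=17: x=[5.8019 12.8249 4.3100 56.3658 87.7615] k=[8 10 4 56 88]
t=18: x=[7.4646 9.3615 6.0300 56.4711 88.6933] k=[8 13 6 52 94]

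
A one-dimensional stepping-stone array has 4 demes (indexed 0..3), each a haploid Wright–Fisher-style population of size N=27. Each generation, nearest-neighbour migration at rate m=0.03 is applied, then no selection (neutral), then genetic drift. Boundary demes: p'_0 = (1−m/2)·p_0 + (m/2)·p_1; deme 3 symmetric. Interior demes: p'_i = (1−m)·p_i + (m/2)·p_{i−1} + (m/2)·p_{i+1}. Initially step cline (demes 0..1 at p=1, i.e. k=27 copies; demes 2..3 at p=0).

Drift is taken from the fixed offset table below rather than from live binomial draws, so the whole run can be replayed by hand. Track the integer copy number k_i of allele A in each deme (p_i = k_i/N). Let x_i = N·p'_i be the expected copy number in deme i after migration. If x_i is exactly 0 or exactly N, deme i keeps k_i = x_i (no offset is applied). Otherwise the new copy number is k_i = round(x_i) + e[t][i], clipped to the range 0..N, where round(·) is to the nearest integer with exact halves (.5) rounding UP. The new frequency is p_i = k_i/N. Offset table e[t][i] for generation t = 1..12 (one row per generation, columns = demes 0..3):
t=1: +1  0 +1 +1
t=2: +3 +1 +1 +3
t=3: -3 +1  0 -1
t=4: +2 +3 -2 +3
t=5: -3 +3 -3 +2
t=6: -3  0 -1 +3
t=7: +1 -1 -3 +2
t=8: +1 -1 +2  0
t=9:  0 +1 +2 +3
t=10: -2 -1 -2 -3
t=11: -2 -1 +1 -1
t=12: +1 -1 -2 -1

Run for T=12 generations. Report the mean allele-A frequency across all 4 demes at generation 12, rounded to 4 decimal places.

t=0: k=[27 27 0 0]
t=1: x=[27.0000 26.5950 0.4050 0.0000] k=[27 27 1 0]
t=2: x=[27.0000 26.6100 1.3750 0.0150] k=[27 27 2 3]
t=3: x=[27.0000 26.6250 2.3900 2.9850] k=[27 27 2 2]
t=4: x=[27.0000 26.6250 2.3750 2.0000] k=[27 27 0 5]
t=5: x=[27.0000 26.5950 0.4800 4.9250] k=[27 27 0 7]
t=6: x=[27.0000 26.5950 0.5100 6.8950] k=[27 27 0 10]
t=7: x=[27.0000 26.5950 0.5550 9.8500] k=[27 26 0 12]
t=8: x=[26.9850 25.6250 0.5700 11.8200] k=[27 25 3 12]
t=9: x=[26.9700 24.7000 3.4650 11.8650] k=[27 26 5 15]
t=10: x=[26.9850 25.7000 5.4650 14.8500] k=[25 25 3 12]
t=11: x=[25.0000 24.6700 3.4650 11.8650] k=[23 24 4 11]
t=12: x=[23.0150 23.6850 4.4050 10.8950] k=[24 23 2 10]

0.5463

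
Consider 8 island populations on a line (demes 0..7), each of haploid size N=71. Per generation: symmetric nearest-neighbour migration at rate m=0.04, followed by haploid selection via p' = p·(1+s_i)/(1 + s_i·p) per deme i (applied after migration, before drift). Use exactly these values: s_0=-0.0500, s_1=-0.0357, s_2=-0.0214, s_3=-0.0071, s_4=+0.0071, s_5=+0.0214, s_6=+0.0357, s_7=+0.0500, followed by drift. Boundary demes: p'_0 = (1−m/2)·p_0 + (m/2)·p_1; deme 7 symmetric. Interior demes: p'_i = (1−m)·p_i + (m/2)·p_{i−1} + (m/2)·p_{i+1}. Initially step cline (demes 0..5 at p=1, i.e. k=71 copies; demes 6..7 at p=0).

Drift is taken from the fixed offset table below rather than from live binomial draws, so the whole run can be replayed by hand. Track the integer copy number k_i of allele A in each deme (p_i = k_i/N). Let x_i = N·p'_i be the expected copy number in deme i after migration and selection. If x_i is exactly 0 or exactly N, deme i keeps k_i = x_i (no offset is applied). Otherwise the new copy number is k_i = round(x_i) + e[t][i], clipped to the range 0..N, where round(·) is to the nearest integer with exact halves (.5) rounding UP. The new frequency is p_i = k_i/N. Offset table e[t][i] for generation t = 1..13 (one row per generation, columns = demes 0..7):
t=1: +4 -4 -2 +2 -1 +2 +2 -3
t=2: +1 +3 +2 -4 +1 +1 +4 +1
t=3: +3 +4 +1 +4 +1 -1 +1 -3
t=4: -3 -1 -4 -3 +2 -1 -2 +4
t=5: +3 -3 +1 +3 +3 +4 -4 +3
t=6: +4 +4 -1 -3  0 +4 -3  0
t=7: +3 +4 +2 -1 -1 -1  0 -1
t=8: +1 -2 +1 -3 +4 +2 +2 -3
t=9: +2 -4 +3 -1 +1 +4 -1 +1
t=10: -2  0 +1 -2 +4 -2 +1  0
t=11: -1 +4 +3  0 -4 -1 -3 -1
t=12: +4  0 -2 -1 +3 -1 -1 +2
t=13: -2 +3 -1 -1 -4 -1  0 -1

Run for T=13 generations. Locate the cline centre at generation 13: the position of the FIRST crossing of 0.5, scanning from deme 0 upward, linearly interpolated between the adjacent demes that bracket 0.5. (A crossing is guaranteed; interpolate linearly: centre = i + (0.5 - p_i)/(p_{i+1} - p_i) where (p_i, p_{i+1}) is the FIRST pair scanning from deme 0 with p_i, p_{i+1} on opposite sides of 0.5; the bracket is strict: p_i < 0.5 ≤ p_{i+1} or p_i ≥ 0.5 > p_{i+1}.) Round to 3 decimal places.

5.520

t=0: k=[71 71 71 71 71 71 0 0]
t=1: x=[71.0000 71.0000 71.0000 71.0000 71.0000 69.6092 1.4696 0.0000] k=[71 71 71 71 71 71 3 0]
t=2: x=[71.0000 71.0000 71.0000 71.0000 71.0000 69.6680 4.4439 0.0630] k=[71 71 71 71 71 71 8 1]
t=3: x=[71.0000 71.0000 71.0000 71.0000 71.0000 69.7659 9.4025 1.1960] k=[71 71 71 71 71 69 10 0]
t=4: x=[71.0000 71.0000 71.0000 71.0000 70.9603 67.9229 11.3095 0.2100] k=[71 71 71 71 71 67 9 4]
t=5: x=[71.0000 71.0000 71.0000 71.0000 70.9206 66.0190 10.3667 4.2926] k=[71 71 71 71 71 70 6 7]
t=6: x=[71.0000 71.0000 71.0000 71.0000 70.9801 68.7859 7.5330 7.2932] k=[71 71 71 71 71 71 5 7]
t=7: x=[71.0000 71.0000 71.0000 71.0000 71.0000 69.7072 6.5661 7.2724] k=[71 71 71 71 71 69 7 6]
t=8: x=[71.0000 71.0000 71.0000 71.0000 70.9603 67.8641 8.4784 6.2943] k=[71 71 71 71 71 70 10 3]
t=9: x=[71.0000 71.0000 71.0000 71.0000 70.9801 68.8643 11.3915 3.2897] k=[71 71 71 71 71 71 10 4]
t=10: x=[71.0000 71.0000 71.0000 71.0000 71.0000 69.8051 11.4325 4.3135] k=[71 71 71 71 71 68 12 4]
t=11: x=[71.0000 71.0000 71.0000 71.0000 70.9404 67.0203 13.3358 4.3552] k=[71 71 71 71 67 66 10 3]
t=12: x=[71.0000 71.0000 71.0000 70.9194 67.0862 65.0170 11.3095 3.2897] k=[71 71 71 70 70 64 10 5]
t=13: x=[71.0000 71.0000 70.9796 70.0131 69.8878 63.1884 11.3095 5.3358] k=[71 71 70 69 66 62 11 4]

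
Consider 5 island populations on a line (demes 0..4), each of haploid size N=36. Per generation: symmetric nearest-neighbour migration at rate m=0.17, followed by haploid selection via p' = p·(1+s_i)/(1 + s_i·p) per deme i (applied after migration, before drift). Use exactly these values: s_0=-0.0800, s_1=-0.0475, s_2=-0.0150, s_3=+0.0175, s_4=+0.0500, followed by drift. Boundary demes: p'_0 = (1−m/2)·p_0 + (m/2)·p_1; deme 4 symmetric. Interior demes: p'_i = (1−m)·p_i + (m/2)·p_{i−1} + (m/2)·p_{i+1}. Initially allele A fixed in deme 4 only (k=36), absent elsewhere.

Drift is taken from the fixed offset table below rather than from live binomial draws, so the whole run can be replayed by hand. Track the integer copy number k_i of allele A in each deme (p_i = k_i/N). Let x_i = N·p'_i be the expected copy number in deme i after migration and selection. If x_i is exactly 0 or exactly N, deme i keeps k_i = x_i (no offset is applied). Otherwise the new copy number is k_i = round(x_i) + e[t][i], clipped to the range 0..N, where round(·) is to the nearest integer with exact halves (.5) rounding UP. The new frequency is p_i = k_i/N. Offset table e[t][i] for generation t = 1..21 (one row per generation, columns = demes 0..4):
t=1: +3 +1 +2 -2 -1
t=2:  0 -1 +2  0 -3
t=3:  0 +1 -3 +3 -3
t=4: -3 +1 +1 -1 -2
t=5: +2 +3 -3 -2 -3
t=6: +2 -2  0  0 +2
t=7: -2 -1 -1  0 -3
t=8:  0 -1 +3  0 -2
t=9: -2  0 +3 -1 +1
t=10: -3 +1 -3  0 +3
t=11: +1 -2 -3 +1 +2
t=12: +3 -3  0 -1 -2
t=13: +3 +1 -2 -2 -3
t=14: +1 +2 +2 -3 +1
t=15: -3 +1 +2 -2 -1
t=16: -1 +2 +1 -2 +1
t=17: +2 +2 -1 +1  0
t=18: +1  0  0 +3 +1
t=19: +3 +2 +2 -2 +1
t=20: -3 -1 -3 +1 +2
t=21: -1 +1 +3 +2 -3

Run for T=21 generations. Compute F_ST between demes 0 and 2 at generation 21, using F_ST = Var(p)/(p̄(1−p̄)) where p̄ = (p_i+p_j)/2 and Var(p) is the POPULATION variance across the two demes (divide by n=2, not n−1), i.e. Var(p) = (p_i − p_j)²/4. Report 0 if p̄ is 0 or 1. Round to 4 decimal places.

t=0: k=[0 0 0 0 36]
t=1: x=[0.0000 0.0000 0.0000 3.1089 33.0739] k=[0 0 0 1 32]
t=2: x=[0.0000 0.0000 0.0837 3.6059 29.6250] k=[0 0 2 4 27]
t=3: x=[0.0000 0.1620 1.9716 5.8697 25.4133] k=[0 1 0 9 22]
t=4: x=[0.0782 0.7914 0.8375 9.4605 21.3210] k=[0 2 2 8 19]
t=5: x=[0.1565 1.7473 2.4749 8.5375 18.5040] k=[2 5 0 7 16]
t=6: x=[2.0850 4.1384 1.0051 7.2701 15.6653] k=[4 2 1 7 18]
t=7: x=[3.5538 1.9914 1.5721 7.5278 17.5034] k=[2 1 1 8 15]
t=8: x=[1.7693 1.0349 1.5721 8.1085 14.8286] k=[2 0 5 8 13]
t=9: x=[1.6905 0.5672 4.7671 8.2801 12.9771] k=[0 1 8 7 14]
t=10: x=[0.0782 1.4411 7.2323 7.7853 13.8180] k=[0 2 4 8 17]
t=11: x=[0.1565 1.9100 4.1146 8.5375 16.6708] k=[1 0 1 10 19]
t=12: x=[0.8435 0.1620 1.6560 10.1258 18.6738] k=[4 0 2 9 17]
t=13: x=[3.3948 0.4861 2.3910 9.2033 16.7562] k=[6 1 0 7 14]
t=14: x=[5.1933 1.2786 0.6700 7.0983 13.8180] k=[6 3 3 4 15]
t=15: x=[5.3537 3.1138 3.0426 4.9233 14.4853] k=[2 4 5 3 13]
t=16: x=[2.0061 3.7484 4.6831 4.0824 12.5458] k=[1 6 6 2 14]
t=17: x=[1.3152 5.3495 5.5883 3.4132 13.3877] k=[3 7 5 4 13]
t=18: x=[3.0958 6.2351 5.0194 4.9233 12.6321] k=[4 6 5 8 14]
t=19: x=[3.8723 5.5139 5.2716 8.3659 13.9040] k=[7 8 7 6 15]
t=20: x=[6.6225 7.5359 6.9152 6.9467 14.6570] k=[4 7 4 8 17]
t=21: x=[3.9520 6.2351 4.5348 8.5375 16.6708] k=[3 7 8 11 14]

0.0373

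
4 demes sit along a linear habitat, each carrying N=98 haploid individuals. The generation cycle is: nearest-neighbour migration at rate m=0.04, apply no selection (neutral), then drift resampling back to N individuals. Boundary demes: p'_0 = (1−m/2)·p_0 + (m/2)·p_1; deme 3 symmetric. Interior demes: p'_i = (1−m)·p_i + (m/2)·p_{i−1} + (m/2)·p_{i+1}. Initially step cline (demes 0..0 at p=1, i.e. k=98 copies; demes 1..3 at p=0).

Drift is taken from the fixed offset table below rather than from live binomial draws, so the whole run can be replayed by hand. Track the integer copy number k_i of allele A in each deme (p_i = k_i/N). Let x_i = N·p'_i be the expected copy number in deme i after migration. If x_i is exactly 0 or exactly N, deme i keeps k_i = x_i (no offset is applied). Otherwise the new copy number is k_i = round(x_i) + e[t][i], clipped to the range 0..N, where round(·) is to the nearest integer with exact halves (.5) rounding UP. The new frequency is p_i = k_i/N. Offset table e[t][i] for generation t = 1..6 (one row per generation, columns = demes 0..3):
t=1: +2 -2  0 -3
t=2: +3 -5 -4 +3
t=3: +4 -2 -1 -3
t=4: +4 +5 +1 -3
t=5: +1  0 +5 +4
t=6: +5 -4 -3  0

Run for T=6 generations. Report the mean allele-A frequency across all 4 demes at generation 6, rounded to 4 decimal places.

0.2730

t=0: k=[98 0 0 0]
t=1: x=[96.0400 1.9600 0.0000 0.0000] k=[98 0 0 0]
t=2: x=[96.0400 1.9600 0.0000 0.0000] k=[98 0 0 0]
t=3: x=[96.0400 1.9600 0.0000 0.0000] k=[98 0 0 0]
t=4: x=[96.0400 1.9600 0.0000 0.0000] k=[98 7 0 0]
t=5: x=[96.1800 8.6800 0.1400 0.0000] k=[97 9 5 0]
t=6: x=[95.2400 10.6800 4.9800 0.1000] k=[98 7 2 0]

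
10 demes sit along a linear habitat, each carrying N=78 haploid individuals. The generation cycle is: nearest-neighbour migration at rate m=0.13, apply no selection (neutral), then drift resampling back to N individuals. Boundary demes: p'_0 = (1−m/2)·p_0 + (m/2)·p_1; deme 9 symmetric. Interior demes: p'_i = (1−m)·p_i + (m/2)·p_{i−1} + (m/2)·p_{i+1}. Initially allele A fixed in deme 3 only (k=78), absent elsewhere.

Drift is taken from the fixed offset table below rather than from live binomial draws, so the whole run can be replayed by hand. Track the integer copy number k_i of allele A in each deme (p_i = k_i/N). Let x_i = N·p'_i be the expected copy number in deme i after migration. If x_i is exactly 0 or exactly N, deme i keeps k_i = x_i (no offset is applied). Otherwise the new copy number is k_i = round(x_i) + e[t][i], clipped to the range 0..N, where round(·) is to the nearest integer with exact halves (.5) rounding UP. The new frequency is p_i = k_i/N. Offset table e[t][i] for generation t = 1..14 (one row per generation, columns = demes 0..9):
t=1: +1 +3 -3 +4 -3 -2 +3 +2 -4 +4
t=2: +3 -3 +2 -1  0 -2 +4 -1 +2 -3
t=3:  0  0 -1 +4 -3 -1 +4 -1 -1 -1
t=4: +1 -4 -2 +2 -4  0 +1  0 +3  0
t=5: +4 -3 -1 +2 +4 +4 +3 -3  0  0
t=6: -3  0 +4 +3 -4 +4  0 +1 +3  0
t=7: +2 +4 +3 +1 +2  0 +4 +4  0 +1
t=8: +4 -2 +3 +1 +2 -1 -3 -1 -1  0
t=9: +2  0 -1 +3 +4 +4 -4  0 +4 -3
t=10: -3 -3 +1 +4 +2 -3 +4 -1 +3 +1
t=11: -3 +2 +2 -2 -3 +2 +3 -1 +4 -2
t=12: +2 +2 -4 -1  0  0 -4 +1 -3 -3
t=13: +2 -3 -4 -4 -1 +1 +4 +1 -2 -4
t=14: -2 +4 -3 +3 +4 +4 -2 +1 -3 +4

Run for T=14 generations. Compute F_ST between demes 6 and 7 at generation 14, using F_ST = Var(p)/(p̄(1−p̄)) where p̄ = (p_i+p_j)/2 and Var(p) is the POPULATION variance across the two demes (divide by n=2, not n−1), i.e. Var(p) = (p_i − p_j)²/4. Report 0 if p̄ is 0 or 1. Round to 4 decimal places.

0.0027

t=0: k=[0 0 0 78 0 0 0 0 0 0]
t=1: x=[0.0000 0.0000 5.0700 67.8600 5.0700 0.0000 0.0000 0.0000 0.0000 0.0000] k=[0 0 2 72 2 0 0 0 0 0]
t=2: x=[0.0000 0.1300 6.4200 62.9000 6.4200 0.1300 0.0000 0.0000 0.0000 0.0000] k=[0 0 8 62 6 0 0 0 0 0]
t=3: x=[0.0000 0.5200 10.9900 54.8500 9.2500 0.3900 0.0000 0.0000 0.0000 0.0000] k=[0 1 10 59 6 0 0 0 0 0]
t=4: x=[0.0650 1.5200 12.6000 52.3700 9.0550 0.3900 0.0000 0.0000 0.0000 0.0000] k=[1 0 11 54 5 0 0 0 0 0]
t=5: x=[0.9350 0.7800 13.0800 48.0200 7.8600 0.3250 0.0000 0.0000 0.0000 0.0000] k=[5 0 12 50 12 4 0 0 0 0]
t=6: x=[4.6750 1.1050 13.6900 45.0600 13.9500 4.2600 0.2600 0.0000 0.0000 0.0000] k=[2 1 18 48 10 8 0 0 0 0]
t=7: x=[1.9350 2.1700 18.8450 43.5800 12.3400 7.6100 0.5200 0.0000 0.0000 0.0000] k=[4 6 22 45 14 8 5 0 0 0]
t=8: x=[4.1300 6.9100 22.4550 41.4900 15.6250 8.1950 4.8700 0.3250 0.0000 0.0000] k=[8 5 25 42 18 7 2 0 0 0]
t=9: x=[7.8050 6.4950 24.8050 39.3350 18.8450 7.3900 2.1950 0.1300 0.0000 0.0000] k=[10 6 24 42 23 11 0 0 0 0]
t=10: x=[9.7400 7.4300 24.0000 39.5950 23.4550 11.0650 0.7150 0.0000 0.0000 0.0000] k=[7 4 25 44 25 8 5 0 0 0]
t=11: x=[6.8050 5.5600 24.8700 41.5300 25.1300 8.9100 4.8700 0.3250 0.0000 0.0000] k=[4 8 27 40 22 11 8 0 0 0]
t=12: x=[4.2600 8.9750 26.6100 37.9850 22.4550 11.5200 7.6750 0.5200 0.0000 0.0000] k=[6 11 23 37 22 12 4 2 0 0]
t=13: x=[6.3250 11.4550 23.1300 35.1150 22.3250 12.1300 4.3900 2.0000 0.1300 0.0000] k=[8 8 19 31 21 13 8 3 0 0]
t=14: x=[8.0000 8.7150 19.0650 29.5700 21.1300 13.1950 8.0000 3.1300 0.1950 0.0000] k=[6 13 16 33 25 17 6 4 0 0]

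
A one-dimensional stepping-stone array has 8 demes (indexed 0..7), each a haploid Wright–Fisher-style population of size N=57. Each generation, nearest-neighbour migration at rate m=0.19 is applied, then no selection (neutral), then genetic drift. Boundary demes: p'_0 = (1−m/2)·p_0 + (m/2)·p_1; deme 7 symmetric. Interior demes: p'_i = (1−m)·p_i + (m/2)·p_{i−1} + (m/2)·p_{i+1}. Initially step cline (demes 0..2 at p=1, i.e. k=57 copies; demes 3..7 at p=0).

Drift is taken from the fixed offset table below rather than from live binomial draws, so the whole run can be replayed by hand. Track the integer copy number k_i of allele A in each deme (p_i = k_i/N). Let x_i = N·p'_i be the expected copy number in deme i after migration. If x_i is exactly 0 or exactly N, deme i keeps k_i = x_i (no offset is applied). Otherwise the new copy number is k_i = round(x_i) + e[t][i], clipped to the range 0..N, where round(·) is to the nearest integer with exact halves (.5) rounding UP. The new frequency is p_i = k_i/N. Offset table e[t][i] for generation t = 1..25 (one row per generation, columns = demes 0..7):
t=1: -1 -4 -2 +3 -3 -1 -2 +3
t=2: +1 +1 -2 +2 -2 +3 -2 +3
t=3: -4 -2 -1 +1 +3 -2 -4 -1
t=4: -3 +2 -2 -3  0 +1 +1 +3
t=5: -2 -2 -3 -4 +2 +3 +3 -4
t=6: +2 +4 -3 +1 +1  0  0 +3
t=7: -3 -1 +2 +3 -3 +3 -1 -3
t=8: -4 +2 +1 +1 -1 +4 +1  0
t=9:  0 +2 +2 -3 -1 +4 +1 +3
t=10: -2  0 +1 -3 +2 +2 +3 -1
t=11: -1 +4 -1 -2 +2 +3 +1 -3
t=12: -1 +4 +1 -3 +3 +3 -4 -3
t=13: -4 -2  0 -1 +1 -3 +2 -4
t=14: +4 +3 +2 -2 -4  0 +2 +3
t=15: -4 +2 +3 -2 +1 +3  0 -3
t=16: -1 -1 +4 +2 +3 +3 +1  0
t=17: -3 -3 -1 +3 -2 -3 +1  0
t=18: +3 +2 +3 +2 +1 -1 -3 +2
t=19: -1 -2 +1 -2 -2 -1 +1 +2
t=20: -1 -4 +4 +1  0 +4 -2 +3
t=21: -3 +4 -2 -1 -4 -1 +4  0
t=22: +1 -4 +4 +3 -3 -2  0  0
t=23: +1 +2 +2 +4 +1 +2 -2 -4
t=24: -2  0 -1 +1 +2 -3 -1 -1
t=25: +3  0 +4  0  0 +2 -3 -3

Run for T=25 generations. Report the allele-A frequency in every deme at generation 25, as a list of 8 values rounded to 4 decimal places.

t=0: k=[57 57 57 0 0 0 0 0]
t=1: x=[57.0000 57.0000 51.5850 5.4150 0.0000 0.0000 0.0000 0.0000] k=[57 57 50 8 0 0 0 0]
t=2: x=[57.0000 56.3350 46.6750 11.2300 0.7600 0.0000 0.0000 0.0000] k=[57 57 45 13 0 0 0 0]
t=3: x=[57.0000 55.8600 43.1000 14.8050 1.2350 0.0000 0.0000 0.0000] k=[57 54 42 16 4 0 0 0]
t=4: x=[56.7150 53.1450 40.6700 17.3300 4.7600 0.3800 0.0000 0.0000] k=[54 55 39 14 5 1 0 0]
t=5: x=[54.0950 53.3850 38.1450 15.5200 5.4750 1.2850 0.0950 0.0000] k=[52 51 35 12 7 4 3 0]
t=6: x=[51.9050 49.5750 34.3350 13.7100 7.1900 4.1900 2.8100 0.2850] k=[54 54 31 15 8 4 3 3]
t=7: x=[54.0000 51.8150 31.6650 15.8550 8.2850 4.2850 3.0950 3.0000] k=[51 51 34 19 5 7 2 0]
t=8: x=[51.0000 49.3850 34.1900 19.0950 6.5200 6.3350 2.2850 0.1900] k=[47 51 35 20 6 10 3 0]
t=9: x=[47.3800 49.1000 35.0950 20.0950 7.7100 8.9550 3.3800 0.2850] k=[47 51 37 17 7 13 4 3]
t=10: x=[47.3800 49.2900 36.4300 17.9500 8.5200 11.5750 4.7600 3.0950] k=[45 49 37 15 11 14 8 2]
t=11: x=[45.3800 47.4800 36.0500 16.7100 11.6650 13.1450 8.0000 2.5700] k=[44 51 35 15 14 16 9 0]
t=12: x=[44.6650 48.8150 34.6200 16.8050 14.2850 15.1450 8.8100 0.8550] k=[44 53 36 14 17 18 5 0]
t=13: x=[44.8550 50.5300 35.5250 16.3750 16.8100 16.6700 5.7600 0.4750] k=[41 49 36 15 18 14 8 0]
t=14: x=[41.7600 47.0050 35.2400 17.2800 17.3350 13.8100 7.8100 0.7600] k=[46 50 37 15 13 14 10 4]
t=15: x=[46.3800 48.3850 36.1450 16.9000 13.2850 13.5250 9.8100 4.5700] k=[42 50 39 15 14 17 10 2]
t=16: x=[42.7600 48.1950 37.7650 17.1850 14.3800 16.0500 9.9050 2.7600] k=[42 47 42 19 17 19 11 3]
t=17: x=[42.4750 46.0500 40.2900 20.9950 17.3800 18.0500 11.0000 3.7600] k=[39 43 39 24 15 15 12 4]
t=18: x=[39.3800 42.2400 37.9550 24.5700 15.8550 14.7150 11.5250 4.7600] k=[42 44 41 27 17 14 9 7]
t=19: x=[42.1900 43.5250 39.9550 27.3800 17.6650 13.8100 9.2850 7.1900] k=[41 42 41 25 16 13 10 9]
t=20: x=[41.0950 41.8100 39.5750 25.6650 16.5700 13.0000 10.1900 9.0950] k=[40 38 44 27 17 17 8 12]
t=21: x=[39.8100 38.7600 41.8150 27.6650 17.9500 16.1450 9.2350 11.6200] k=[37 43 40 27 14 15 13 12]
t=22: x=[37.5700 42.1450 39.0500 27.0000 15.3300 14.7150 13.0950 12.0950] k=[39 38 43 30 12 13 13 12]
t=23: x=[38.9050 38.5700 41.2900 29.5250 13.8050 12.9050 12.9050 12.0950] k=[40 41 43 34 15 15 11 8]
t=24: x=[40.0950 41.0950 41.9550 33.0500 16.8050 14.6200 11.0950 8.2850] k=[38 41 41 34 19 12 10 7]
t=25: x=[38.2850 40.7150 40.3350 33.2400 19.7600 12.4750 9.9050 7.2850] k=[41 41 44 33 20 14 7 4]

[0.7193, 0.7193, 0.7719, 0.5789, 0.3509, 0.2456, 0.1228, 0.0702]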